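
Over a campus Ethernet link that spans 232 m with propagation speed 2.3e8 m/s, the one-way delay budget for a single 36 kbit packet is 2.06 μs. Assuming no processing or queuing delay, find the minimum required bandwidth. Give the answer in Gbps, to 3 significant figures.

34.2 Gbps

Propagation delay = 232 / 2.3e+08 = 1.0087 μs.
Transmission budget = 2.06 − 1.0087 = 1.0513 μs.
R ≥ L / t_tx = 36000 bits / 1.0513e-06 s = 34.2 Gbps.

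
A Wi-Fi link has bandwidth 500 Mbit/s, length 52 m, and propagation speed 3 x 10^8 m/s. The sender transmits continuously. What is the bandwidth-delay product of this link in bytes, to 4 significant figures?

Propagation delay = 52 / 300000000 = 1.73333e-07 s.
BDP = R × t_prop = 500000000 × 1.73333e-07 = 86.6667 bits.
In bytes: 86.6667/8 = 10.83 bytes.

10.83 bytes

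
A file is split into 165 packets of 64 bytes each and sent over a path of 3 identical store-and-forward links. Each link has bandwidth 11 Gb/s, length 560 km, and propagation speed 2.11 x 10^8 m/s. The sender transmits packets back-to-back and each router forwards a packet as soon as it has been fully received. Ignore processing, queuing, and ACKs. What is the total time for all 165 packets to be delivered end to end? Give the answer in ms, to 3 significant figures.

Per-hop transmission t_tx = L/R = 512/11000000000 = 4.65455e-05 ms.
Per-hop propagation t_prop = 560000/211000000 = 2.65403 ms.
Pipeline fill: first packet needs 3·t_tx to clear all hops; remaining 164 packets each add one t_tx.
Total = (3+165-1)·t_tx + 3·t_prop = 167·4.65455e-05 + 3·2.65403 = 7.97 ms.

7.97 ms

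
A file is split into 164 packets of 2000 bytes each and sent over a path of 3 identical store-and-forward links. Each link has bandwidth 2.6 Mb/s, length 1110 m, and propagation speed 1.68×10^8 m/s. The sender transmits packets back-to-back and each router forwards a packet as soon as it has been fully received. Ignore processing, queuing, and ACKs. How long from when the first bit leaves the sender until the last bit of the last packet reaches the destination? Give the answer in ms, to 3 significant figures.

1020 ms

Per-hop transmission t_tx = L/R = 16000/2600000 = 6.15385 ms.
Per-hop propagation t_prop = 1110/168000000 = 0.00660714 ms.
Pipeline fill: first packet needs 3·t_tx to clear all hops; remaining 163 packets each add one t_tx.
Total = (3+164-1)·t_tx + 3·t_prop = 166·6.15385 + 3·0.00660714 = 1020 ms.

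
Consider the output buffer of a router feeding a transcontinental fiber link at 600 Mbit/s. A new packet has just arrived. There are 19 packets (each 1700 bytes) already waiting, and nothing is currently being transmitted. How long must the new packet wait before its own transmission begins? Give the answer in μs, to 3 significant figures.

431 μs

Each queued packet: L/R = 13600/600000000 = 22.6667 μs.
19 queued → 430.667 μs.
Queuing delay = 431 μs.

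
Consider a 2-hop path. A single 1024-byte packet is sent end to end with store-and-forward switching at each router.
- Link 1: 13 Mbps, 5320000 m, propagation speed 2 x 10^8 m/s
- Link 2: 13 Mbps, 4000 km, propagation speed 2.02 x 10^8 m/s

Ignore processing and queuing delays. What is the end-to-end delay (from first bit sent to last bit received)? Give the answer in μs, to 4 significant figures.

47660 μs

L = 1024 × 8 = 8192 bits.
Transmission delay per hop = L/R = 8192/13000000 = 630.154 μs; 2 hops → 1260.31 μs.
Propagation delays (d/s per hop): 26600, 19802 μs; sum = 46402 μs.
End-to-end = 47660 μs.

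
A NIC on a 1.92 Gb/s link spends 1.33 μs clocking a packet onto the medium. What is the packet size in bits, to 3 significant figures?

L = R × t_tx = 1920000000 b/s × 1.33e-06 s = 2553.6 bits.

2550 bits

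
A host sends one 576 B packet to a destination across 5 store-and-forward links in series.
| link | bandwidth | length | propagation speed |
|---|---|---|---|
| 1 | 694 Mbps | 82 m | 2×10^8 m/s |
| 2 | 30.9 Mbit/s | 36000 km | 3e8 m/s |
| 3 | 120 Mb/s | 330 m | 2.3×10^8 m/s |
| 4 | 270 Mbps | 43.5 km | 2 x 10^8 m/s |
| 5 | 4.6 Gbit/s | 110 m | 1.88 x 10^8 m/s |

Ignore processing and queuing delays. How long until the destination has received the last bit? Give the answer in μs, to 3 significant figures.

120000 μs

L = 576 × 8 = 4608 bits.
Transmission delays (L/R per hop): 6.63977, 149.126, 38.4, 17.0667, 1.00174 μs; sum = 212.234 μs.
Propagation delays (d/s per hop): 0.41, 120000, 1.43478, 217.5, 0.585106 μs; sum = 120220 μs.
End-to-end = 120000 μs.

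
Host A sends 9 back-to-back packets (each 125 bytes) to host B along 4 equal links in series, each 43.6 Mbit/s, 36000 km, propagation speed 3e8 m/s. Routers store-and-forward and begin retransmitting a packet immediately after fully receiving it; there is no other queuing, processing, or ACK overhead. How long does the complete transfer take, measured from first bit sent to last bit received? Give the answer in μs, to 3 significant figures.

480000 μs

Per-hop transmission t_tx = L/R = 1000/43600000 = 22.9358 μs.
Per-hop propagation t_prop = 36000000/300000000 = 120000 μs.
Pipeline fill: first packet needs 4·t_tx to clear all hops; remaining 8 packets each add one t_tx.
Total = (4+9-1)·t_tx + 4·t_prop = 12·22.9358 + 4·120000 = 480000 μs.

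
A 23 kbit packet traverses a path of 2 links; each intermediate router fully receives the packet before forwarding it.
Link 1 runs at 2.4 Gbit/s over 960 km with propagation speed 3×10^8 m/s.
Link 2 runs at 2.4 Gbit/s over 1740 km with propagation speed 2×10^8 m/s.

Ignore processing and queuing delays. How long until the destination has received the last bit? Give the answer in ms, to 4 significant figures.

11.92 ms

L = 23000 bits.
Transmission delay per hop = L/R = 23000/2400000000 = 0.00958333 ms; 2 hops → 0.0191667 ms.
Propagation delays (d/s per hop): 3.2, 8.7 ms; sum = 11.9 ms.
End-to-end = 11.92 ms.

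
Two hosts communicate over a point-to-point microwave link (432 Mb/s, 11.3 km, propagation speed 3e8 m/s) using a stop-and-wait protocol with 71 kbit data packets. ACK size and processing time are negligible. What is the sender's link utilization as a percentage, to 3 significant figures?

t_tx = L/R = 71000/432000000 = 0.000164352 s.
t_prop = 11300/300000000 = 3.76667e-05 s; RTT = 7.53333e-05 s.
Cycle = t_tx + RTT = 0.000239685 s.
Utilization = t_tx / cycle = 0.000164352/0.000239685 = 68.6 %.

68.6 %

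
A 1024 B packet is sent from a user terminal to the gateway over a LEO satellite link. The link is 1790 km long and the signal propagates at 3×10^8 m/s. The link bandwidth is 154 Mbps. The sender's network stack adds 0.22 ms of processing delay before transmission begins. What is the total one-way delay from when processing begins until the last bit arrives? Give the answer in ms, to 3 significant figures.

L = 1024 × 8 = 8192 bits.
Transmission delay = L/R = 8192 / 154000000 = 0.0531948 ms.
Propagation delay = d/s = 1790000 m / 300000000 m/s = 5.96667 ms.
Plus processing delay 0.22 ms = 0.22 ms.
Total = 6.24 ms.

6.24 ms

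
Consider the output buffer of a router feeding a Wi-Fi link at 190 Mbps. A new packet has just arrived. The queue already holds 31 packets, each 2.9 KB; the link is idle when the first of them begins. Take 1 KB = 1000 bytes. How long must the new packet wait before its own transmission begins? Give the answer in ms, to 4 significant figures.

Each queued packet: L/R = 23200/190000000 = 0.122105 ms.
31 queued → 3.78526 ms.
Queuing delay = 3.785 ms.

3.785 ms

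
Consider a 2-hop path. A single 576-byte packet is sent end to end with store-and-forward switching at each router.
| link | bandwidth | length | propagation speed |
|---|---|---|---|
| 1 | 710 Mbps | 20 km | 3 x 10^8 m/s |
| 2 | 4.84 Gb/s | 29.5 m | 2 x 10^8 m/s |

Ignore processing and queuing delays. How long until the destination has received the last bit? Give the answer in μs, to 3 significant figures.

74.3 μs

L = 576 × 8 = 4608 bits.
Transmission delays (L/R per hop): 6.49014, 0.952066 μs; sum = 7.44221 μs.
Propagation delays (d/s per hop): 66.6667, 0.1475 μs; sum = 66.8142 μs.
End-to-end = 74.3 μs.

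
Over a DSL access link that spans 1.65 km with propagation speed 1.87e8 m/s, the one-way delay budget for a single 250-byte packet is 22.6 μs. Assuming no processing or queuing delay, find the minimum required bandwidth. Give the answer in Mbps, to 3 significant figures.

145 Mbps

L = 2000 bits.
Propagation delay = 1650 / 187000000 = 8.82353 μs.
Transmission budget = 22.6 − 8.82353 = 13.7765 μs.
R ≥ L / t_tx = 2000 bits / 1.37765e-05 s = 145 Mbps.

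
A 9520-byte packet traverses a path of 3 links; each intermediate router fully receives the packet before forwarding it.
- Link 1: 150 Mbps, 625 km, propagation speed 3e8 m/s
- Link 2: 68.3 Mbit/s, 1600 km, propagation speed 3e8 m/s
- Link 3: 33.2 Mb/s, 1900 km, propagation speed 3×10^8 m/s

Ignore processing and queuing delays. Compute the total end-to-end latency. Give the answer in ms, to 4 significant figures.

17.67 ms

L = 9520 × 8 = 76160 bits.
Transmission delays (L/R per hop): 0.507733, 1.11508, 2.29398 ms; sum = 3.91679 ms.
Propagation delays (d/s per hop): 2.08333, 5.33333, 6.33333 ms; sum = 13.75 ms.
End-to-end = 17.67 ms.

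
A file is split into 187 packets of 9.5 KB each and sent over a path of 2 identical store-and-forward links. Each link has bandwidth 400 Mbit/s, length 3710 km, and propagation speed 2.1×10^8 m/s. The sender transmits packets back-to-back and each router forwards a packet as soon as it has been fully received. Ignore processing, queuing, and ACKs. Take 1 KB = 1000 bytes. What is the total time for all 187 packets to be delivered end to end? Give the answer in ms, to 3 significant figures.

71.1 ms

Per-hop transmission t_tx = L/R = 76000/400000000 = 0.19 ms.
Per-hop propagation t_prop = 3710000/210000000 = 17.6667 ms.
Pipeline fill: first packet needs 2·t_tx to clear all hops; remaining 186 packets each add one t_tx.
Total = (2+187-1)·t_tx + 2·t_prop = 188·0.19 + 2·17.6667 = 71.1 ms.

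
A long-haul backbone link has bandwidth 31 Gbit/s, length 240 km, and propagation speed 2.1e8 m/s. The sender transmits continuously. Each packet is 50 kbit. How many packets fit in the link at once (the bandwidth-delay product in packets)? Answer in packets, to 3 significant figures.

709 packets

Propagation delay = 240000 / 210000000 = 0.00114286 s.
BDP = R × t_prop = 31000000000 × 0.00114286 = 35428600 bits.
In packets of 50000 bits: 709 packets.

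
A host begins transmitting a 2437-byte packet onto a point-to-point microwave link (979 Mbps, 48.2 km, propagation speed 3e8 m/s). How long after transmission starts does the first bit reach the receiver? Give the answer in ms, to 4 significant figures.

0.1607 ms

First bit experiences only propagation delay: d/s = 48200/300000000 = 0.1607 ms.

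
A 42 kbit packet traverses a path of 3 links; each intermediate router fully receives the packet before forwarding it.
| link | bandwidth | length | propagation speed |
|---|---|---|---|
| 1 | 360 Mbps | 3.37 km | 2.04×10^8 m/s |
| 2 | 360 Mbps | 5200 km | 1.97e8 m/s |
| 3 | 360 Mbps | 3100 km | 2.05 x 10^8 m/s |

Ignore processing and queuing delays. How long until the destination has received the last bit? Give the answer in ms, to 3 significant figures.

L = 42000 bits.
Transmission delay per hop = L/R = 42000/360000000 = 0.116667 ms; 3 hops → 0.35 ms.
Propagation delays (d/s per hop): 0.0165196, 26.3959, 15.122 ms; sum = 41.5344 ms.
End-to-end = 41.9 ms.

41.9 ms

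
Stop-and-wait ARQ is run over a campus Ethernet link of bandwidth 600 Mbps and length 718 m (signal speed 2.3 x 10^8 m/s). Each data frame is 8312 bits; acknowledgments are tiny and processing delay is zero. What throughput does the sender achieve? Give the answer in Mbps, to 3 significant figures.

t_tx = L/R = 8312/600000000 = 1.38533e-05 s.
t_prop = 718/2.3e+08 = 3.12174e-06 s; RTT = 6.24348e-06 s.
Cycle = t_tx + RTT = 2.00968e-05 s.
Throughput = L / cycle = 8312 / 2.00968e-05 = 414 Mbps.

414 Mbps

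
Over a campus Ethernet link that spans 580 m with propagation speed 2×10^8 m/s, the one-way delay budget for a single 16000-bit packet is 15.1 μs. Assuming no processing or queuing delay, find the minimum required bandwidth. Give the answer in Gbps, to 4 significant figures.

1.311 Gbps

Propagation delay = 580 / 200000000 = 2.9 μs.
Transmission budget = 15.1 − 2.9 = 12.2 μs.
R ≥ L / t_tx = 16000 bits / 1.22e-05 s = 1.311 Gbps.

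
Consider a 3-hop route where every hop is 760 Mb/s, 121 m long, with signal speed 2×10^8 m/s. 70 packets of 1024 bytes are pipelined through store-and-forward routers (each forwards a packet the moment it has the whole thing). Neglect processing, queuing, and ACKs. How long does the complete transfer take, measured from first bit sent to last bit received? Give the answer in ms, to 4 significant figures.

0.7779 ms

Per-hop transmission t_tx = L/R = 8192/760000000 = 0.0107789 ms.
Per-hop propagation t_prop = 121/200000000 = 0.000605 ms.
Pipeline fill: first packet needs 3·t_tx to clear all hops; remaining 69 packets each add one t_tx.
Total = (3+70-1)·t_tx + 3·t_prop = 72·0.0107789 + 3·0.000605 = 0.7779 ms.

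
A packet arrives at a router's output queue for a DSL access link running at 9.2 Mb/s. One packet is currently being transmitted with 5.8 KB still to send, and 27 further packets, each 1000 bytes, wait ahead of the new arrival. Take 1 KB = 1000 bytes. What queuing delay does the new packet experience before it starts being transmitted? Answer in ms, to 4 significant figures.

28.52 ms

Each queued packet: L/R = 8000/9200000 = 0.869565 ms.
27 queued → 23.4783 ms.
Plus remaining 46400 bits of current packet: 5.04348 ms.
Queuing delay = 28.52 ms.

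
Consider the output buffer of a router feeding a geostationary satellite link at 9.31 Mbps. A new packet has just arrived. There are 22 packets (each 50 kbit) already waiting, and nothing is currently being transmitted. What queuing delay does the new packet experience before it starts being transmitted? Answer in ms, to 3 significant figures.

Each queued packet: L/R = 50000/9310000 = 5.37057 ms.
22 queued → 118.153 ms.
Queuing delay = 118 ms.

118 ms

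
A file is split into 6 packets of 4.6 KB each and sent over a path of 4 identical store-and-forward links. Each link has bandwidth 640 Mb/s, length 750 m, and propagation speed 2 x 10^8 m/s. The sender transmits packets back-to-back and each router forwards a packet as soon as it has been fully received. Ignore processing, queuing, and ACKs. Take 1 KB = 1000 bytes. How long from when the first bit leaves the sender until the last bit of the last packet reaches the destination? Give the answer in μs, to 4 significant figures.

Per-hop transmission t_tx = L/R = 36800/640000000 = 57.5 μs.
Per-hop propagation t_prop = 750/200000000 = 3.75 μs.
Pipeline fill: first packet needs 4·t_tx to clear all hops; remaining 5 packets each add one t_tx.
Total = (4+6-1)·t_tx + 4·t_prop = 9·57.5 + 4·3.75 = 532.5 μs.

532.5 μs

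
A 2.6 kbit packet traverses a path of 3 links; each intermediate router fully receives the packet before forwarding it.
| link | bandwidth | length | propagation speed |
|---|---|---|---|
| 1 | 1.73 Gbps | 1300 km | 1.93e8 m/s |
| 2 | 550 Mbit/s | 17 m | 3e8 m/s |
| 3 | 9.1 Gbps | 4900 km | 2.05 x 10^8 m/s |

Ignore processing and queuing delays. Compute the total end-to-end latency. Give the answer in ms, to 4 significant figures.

30.64 ms

L = 2600 bits.
Transmission delays (L/R per hop): 0.00150289, 0.00472727, 0.000285714 ms; sum = 0.00651588 ms.
Propagation delays (d/s per hop): 6.73575, 5.66667e-05, 23.9024 ms; sum = 30.6382 ms.
End-to-end = 30.64 ms.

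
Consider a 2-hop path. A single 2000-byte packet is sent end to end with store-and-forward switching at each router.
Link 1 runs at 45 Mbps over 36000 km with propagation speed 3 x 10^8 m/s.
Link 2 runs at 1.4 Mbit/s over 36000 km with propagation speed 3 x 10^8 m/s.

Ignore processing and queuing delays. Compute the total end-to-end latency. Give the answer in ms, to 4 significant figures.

251.8 ms

L = 2000 × 8 = 16000 bits.
Transmission delays (L/R per hop): 0.355556, 11.4286 ms; sum = 11.7841 ms.
Propagation delays (d/s per hop): 120, 120 ms; sum = 240 ms.
End-to-end = 251.8 ms.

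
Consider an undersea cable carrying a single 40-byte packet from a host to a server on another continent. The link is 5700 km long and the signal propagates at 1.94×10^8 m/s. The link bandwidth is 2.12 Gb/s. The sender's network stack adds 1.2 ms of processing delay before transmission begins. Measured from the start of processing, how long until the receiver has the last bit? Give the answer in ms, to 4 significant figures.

L = 40 × 8 = 320 bits.
Transmission delay = L/R = 320 / 2120000000 = 0.000150943 ms.
Propagation delay = d/s = 5700000 m / 194000000 m/s = 29.3814 ms.
Plus processing delay 1.2 ms = 1.2 ms.
Total = 30.58 ms.

30.58 ms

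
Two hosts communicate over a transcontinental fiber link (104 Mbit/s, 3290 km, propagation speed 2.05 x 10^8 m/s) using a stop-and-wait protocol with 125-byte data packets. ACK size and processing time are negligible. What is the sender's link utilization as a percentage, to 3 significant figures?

0.0299 %

t_tx = L/R = 1000/104000000 = 9.61538e-06 s.
t_prop = 3290000/2.05e+08 = 0.0160488 s; RTT = 0.0320976 s.
Cycle = t_tx + RTT = 0.0321072 s.
Utilization = t_tx / cycle = 9.61538e-06/0.0321072 = 0.0299 %.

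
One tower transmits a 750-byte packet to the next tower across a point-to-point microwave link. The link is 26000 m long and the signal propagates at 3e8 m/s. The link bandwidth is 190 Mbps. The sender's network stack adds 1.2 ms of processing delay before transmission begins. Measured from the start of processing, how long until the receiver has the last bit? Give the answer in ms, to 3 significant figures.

L = 750 × 8 = 6000 bits.
Transmission delay = L/R = 6000 / 190000000 = 0.0315789 ms.
Propagation delay = d/s = 26000 m / 300000000 m/s = 0.0866667 ms.
Plus processing delay 1.2 ms = 1.2 ms.
Total = 1.32 ms.

1.32 ms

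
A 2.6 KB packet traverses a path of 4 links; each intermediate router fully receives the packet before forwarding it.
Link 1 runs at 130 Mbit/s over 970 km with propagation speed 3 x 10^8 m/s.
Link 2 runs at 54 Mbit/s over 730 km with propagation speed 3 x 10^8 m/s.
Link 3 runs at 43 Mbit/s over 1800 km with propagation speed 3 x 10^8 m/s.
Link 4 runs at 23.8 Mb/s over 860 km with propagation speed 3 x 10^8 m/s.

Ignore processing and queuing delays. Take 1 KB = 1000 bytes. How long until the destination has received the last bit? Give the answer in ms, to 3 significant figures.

L = 20800 bits.
Transmission delays (L/R per hop): 0.16, 0.385185, 0.483721, 0.87395 ms; sum = 1.90286 ms.
Propagation delays (d/s per hop): 3.23333, 2.43333, 6, 2.86667 ms; sum = 14.5333 ms.
End-to-end = 16.4 ms.

16.4 ms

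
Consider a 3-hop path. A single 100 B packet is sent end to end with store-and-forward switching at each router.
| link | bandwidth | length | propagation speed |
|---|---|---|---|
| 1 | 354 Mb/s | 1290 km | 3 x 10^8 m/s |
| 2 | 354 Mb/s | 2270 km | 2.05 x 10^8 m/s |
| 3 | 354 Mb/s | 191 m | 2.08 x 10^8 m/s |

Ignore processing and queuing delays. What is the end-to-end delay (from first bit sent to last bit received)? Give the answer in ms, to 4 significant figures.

L = 100 × 8 = 800 bits.
Transmission delay per hop = L/R = 800/354000000 = 0.00225989 ms; 3 hops → 0.00677966 ms.
Propagation delays (d/s per hop): 4.3, 11.0732, 0.000918269 ms; sum = 15.3741 ms.
End-to-end = 15.38 ms.

15.38 ms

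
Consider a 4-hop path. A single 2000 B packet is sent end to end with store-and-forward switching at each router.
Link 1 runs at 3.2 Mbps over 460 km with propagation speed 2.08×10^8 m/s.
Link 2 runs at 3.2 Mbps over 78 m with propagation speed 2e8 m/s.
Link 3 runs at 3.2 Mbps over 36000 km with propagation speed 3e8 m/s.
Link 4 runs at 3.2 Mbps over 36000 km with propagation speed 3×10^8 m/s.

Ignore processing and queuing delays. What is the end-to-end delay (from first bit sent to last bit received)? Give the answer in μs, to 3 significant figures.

L = 2000 × 8 = 16000 bits.
Transmission delay per hop = L/R = 16000/3200000 = 5000 μs; 4 hops → 20000 μs.
Propagation delays (d/s per hop): 2211.54, 0.39, 120000, 120000 μs; sum = 242212 μs.
End-to-end = 262000 μs.

262000 μs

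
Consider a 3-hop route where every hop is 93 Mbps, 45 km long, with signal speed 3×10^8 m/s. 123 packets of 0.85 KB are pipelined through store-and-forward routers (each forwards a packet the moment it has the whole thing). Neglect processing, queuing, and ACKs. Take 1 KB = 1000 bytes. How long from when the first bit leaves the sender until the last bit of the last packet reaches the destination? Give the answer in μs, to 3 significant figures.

9590 μs

Per-hop transmission t_tx = L/R = 6800/93000000 = 73.1183 μs.
Per-hop propagation t_prop = 45000/300000000 = 150 μs.
Pipeline fill: first packet needs 3·t_tx to clear all hops; remaining 122 packets each add one t_tx.
Total = (3+123-1)·t_tx + 3·t_prop = 125·73.1183 + 3·150 = 9590 μs.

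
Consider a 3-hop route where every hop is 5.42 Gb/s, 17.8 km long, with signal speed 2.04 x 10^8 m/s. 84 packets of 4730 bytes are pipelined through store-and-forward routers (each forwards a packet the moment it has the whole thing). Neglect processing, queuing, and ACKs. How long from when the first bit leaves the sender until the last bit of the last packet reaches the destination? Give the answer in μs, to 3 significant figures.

862 μs

Per-hop transmission t_tx = L/R = 37840/5420000000 = 6.98155 μs.
Per-hop propagation t_prop = 17800/204000000 = 87.2549 μs.
Pipeline fill: first packet needs 3·t_tx to clear all hops; remaining 83 packets each add one t_tx.
Total = (3+84-1)·t_tx + 3·t_prop = 86·6.98155 + 3·87.2549 = 862 μs.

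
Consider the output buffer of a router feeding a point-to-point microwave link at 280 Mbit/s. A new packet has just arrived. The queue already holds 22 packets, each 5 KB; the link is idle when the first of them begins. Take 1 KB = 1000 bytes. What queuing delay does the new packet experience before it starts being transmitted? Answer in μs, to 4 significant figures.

3143 μs

Each queued packet: L/R = 40000/280000000 = 142.857 μs.
22 queued → 3142.86 μs.
Queuing delay = 3143 μs.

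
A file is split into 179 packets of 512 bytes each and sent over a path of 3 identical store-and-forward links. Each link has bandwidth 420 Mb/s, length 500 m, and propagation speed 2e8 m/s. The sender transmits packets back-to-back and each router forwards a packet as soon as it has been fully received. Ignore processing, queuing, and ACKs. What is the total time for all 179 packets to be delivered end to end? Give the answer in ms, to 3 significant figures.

1.77 ms

Per-hop transmission t_tx = L/R = 4096/420000000 = 0.00975238 ms.
Per-hop propagation t_prop = 500/200000000 = 0.0025 ms.
Pipeline fill: first packet needs 3·t_tx to clear all hops; remaining 178 packets each add one t_tx.
Total = (3+179-1)·t_tx + 3·t_prop = 181·0.00975238 + 3·0.0025 = 1.77 ms.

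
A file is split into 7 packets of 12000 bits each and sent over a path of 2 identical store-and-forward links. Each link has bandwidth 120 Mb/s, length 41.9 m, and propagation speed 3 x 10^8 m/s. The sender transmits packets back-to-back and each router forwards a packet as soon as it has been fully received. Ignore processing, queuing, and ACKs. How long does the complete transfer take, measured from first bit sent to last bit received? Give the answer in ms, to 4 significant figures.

Per-hop transmission t_tx = L/R = 12000/120000000 = 0.1 ms.
Per-hop propagation t_prop = 41.9/300000000 = 0.000139667 ms.
Pipeline fill: first packet needs 2·t_tx to clear all hops; remaining 6 packets each add one t_tx.
Total = (2+7-1)·t_tx + 2·t_prop = 8·0.1 + 2·0.000139667 = 0.8003 ms.

0.8003 ms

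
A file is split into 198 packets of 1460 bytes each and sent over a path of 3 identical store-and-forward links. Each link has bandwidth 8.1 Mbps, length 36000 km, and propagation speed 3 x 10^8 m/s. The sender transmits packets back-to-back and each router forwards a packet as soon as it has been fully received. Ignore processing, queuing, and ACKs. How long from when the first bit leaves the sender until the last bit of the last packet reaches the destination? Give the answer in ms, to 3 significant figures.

Per-hop transmission t_tx = L/R = 11680/8100000 = 1.44198 ms.
Per-hop propagation t_prop = 36000000/300000000 = 120 ms.
Pipeline fill: first packet needs 3·t_tx to clear all hops; remaining 197 packets each add one t_tx.
Total = (3+198-1)·t_tx + 3·t_prop = 200·1.44198 + 3·120 = 648 ms.

648 ms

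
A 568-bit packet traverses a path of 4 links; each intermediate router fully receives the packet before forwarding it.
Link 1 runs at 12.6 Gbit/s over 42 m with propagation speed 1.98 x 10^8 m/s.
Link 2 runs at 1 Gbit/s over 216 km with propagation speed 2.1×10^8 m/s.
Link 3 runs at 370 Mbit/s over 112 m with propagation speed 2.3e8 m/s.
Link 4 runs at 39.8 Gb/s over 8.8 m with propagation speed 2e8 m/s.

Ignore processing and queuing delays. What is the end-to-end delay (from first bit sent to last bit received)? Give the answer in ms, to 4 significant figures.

1.031 ms

Transmission delays (L/R per hop): 4.50794e-05, 0.000568, 0.00153514, 1.42714e-05 ms; sum = 0.00216249 ms.
Propagation delays (d/s per hop): 0.000212121, 1.02857, 0.000486957, 4.4e-05 ms; sum = 1.02931 ms.
End-to-end = 1.031 ms.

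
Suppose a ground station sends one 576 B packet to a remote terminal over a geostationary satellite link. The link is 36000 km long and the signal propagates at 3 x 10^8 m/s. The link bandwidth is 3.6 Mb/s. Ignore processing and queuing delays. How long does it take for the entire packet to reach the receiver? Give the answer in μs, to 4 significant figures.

121300 μs

L = 576 × 8 = 4608 bits.
Transmission delay = L/R = 4608 / 3600000 = 1280 μs.
Propagation delay = d/s = 36000000 m / 300000000 m/s = 120000 μs.
Total = 121300 μs.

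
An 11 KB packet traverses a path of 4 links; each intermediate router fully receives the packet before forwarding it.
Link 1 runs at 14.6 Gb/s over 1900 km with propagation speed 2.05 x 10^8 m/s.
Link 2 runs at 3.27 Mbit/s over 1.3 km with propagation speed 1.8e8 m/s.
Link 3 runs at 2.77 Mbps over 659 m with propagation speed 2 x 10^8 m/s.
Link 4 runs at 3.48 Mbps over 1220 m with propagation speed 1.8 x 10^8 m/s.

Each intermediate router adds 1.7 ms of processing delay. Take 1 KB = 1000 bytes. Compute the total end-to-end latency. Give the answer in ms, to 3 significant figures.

L = 88000 bits.
Transmission delays (L/R per hop): 0.0060274, 26.9113, 31.769, 25.2874 ms; sum = 83.9737 ms.
Propagation delays (d/s per hop): 9.26829, 0.00722222, 0.003295, 0.00677778 ms; sum = 9.28559 ms.
Processing at 3 router(s): 3 × 1.7 ms = 5.1 ms.
End-to-end = 98.4 ms.

98.4 ms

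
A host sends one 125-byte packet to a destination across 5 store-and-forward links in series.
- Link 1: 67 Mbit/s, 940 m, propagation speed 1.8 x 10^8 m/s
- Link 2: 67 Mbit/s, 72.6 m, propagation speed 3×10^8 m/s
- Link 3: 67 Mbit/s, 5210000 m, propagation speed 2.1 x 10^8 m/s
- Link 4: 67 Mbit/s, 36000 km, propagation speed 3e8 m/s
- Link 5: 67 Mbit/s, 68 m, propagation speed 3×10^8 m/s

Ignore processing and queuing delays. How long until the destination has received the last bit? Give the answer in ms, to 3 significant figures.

L = 125 × 8 = 1000 bits.
Transmission delay per hop = L/R = 1000/67000000 = 0.0149254 ms; 5 hops → 0.0746269 ms.
Propagation delays (d/s per hop): 0.00522222, 0.000242, 24.8095, 120, 0.000226667 ms; sum = 144.815 ms.
End-to-end = 145 ms.

145 ms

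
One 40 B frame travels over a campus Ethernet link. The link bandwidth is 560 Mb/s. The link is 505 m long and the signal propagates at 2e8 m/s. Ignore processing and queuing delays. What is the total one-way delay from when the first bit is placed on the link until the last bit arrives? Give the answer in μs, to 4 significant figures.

3.096 μs

L = 40 × 8 = 320 bits.
Transmission delay = L/R = 320 / 560000000 = 0.571429 μs.
Propagation delay = d/s = 505 m / 200000000 m/s = 2.525 μs.
Total = 3.096 μs.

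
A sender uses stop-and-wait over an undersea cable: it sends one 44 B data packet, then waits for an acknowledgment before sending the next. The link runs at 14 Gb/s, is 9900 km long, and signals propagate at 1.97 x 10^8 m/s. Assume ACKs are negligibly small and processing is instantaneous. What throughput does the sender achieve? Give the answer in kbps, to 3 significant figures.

3.50 kbps

t_tx = L/R = 352/14000000000 = 2.51429e-08 s.
t_prop = 9900000/197000000 = 0.0502538 s; RTT = 0.100508 s.
Cycle = t_tx + RTT = 0.100508 s.
Throughput = L / cycle = 352 / 0.100508 = 3.50 kbps.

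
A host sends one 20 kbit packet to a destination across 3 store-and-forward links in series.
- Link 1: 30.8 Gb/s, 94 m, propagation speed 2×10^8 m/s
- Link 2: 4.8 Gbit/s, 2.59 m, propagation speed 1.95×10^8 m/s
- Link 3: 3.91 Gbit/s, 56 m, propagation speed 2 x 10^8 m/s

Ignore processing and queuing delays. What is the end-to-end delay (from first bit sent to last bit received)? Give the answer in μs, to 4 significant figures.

10.69 μs

L = 20000 bits.
Transmission delays (L/R per hop): 0.649351, 4.16667, 5.11509 μs; sum = 9.93111 μs.
Propagation delays (d/s per hop): 0.47, 0.0132821, 0.28 μs; sum = 0.763282 μs.
End-to-end = 10.69 μs.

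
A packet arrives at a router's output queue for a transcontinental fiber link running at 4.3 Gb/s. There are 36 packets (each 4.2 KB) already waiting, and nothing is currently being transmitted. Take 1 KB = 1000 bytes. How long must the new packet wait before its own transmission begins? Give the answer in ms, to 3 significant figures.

0.281 ms

Each queued packet: L/R = 33600/4300000000 = 0.00781395 ms.
36 queued → 0.281302 ms.
Queuing delay = 0.281 ms.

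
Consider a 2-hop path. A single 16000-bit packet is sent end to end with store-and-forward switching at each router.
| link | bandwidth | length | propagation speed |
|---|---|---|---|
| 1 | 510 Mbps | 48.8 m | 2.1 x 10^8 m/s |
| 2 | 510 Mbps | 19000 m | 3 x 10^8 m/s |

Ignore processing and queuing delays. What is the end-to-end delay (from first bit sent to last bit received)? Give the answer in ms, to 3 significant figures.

0.126 ms

Transmission delay per hop = L/R = 16000/510000000 = 0.0313725 ms; 2 hops → 0.0627451 ms.
Propagation delays (d/s per hop): 0.000232381, 0.0633333 ms; sum = 0.0635657 ms.
End-to-end = 0.126 ms.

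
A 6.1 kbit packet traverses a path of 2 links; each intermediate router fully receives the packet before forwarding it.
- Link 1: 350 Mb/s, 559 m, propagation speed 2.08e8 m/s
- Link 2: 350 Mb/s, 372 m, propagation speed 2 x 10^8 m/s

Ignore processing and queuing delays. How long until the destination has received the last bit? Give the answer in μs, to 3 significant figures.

39.4 μs

L = 6100 bits.
Transmission delay per hop = L/R = 6100/350000000 = 17.4286 μs; 2 hops → 34.8571 μs.
Propagation delays (d/s per hop): 2.6875, 1.86 μs; sum = 4.5475 μs.
End-to-end = 39.4 μs.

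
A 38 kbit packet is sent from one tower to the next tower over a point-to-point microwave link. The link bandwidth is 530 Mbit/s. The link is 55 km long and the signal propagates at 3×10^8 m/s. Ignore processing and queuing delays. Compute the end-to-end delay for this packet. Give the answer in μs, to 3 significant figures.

255 μs

L = 38000 bits.
Transmission delay = L/R = 38000 / 530000000 = 71.6981 μs.
Propagation delay = d/s = 55000 m / 300000000 m/s = 183.333 μs.
Total = 255 μs.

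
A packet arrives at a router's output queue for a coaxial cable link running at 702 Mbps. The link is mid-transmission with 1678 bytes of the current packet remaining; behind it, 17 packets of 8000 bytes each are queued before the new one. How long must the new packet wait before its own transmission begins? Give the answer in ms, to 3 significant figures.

Each queued packet: L/R = 64000/702000000 = 0.0911681 ms.
17 queued → 1.54986 ms.
Plus remaining 13424 bits of current packet: 0.0191225 ms.
Queuing delay = 1.57 ms.

1.57 ms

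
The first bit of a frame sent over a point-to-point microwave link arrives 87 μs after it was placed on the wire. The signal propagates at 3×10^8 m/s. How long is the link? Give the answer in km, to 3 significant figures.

d = s × t_prop = 300000000 × 8.7e-05 = 26.1 km.

26.1 km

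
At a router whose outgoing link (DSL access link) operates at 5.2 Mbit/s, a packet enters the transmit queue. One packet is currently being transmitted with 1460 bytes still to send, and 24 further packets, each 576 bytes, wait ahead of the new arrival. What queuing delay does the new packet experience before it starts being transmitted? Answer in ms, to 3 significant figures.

Each queued packet: L/R = 4608/5200000 = 0.886154 ms.
24 queued → 21.2677 ms.
Plus remaining 11680 bits of current packet: 2.24615 ms.
Queuing delay = 23.5 ms.

23.5 ms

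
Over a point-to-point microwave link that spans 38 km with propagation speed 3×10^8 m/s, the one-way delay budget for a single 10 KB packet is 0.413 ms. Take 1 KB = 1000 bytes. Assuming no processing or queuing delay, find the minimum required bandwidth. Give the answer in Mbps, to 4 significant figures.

L = 80000 bits.
Propagation delay = 38000 / 300000000 = 0.126667 ms.
Transmission budget = 0.413 − 0.126667 = 0.286333 ms.
R ≥ L / t_tx = 80000 bits / 0.000286333 s = 279.4 Mbps.

279.4 Mbps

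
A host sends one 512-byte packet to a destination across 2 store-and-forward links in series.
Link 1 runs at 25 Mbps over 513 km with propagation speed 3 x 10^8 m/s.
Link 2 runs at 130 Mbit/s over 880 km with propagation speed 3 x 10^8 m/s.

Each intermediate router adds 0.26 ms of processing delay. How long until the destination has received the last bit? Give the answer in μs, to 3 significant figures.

5100 μs

L = 512 × 8 = 4096 bits.
Transmission delays (L/R per hop): 163.84, 31.5077 μs; sum = 195.348 μs.
Propagation delays (d/s per hop): 1710, 2933.33 μs; sum = 4643.33 μs.
Processing at 1 router(s): 1 × 0.26 ms = 260 μs.
End-to-end = 5100 μs.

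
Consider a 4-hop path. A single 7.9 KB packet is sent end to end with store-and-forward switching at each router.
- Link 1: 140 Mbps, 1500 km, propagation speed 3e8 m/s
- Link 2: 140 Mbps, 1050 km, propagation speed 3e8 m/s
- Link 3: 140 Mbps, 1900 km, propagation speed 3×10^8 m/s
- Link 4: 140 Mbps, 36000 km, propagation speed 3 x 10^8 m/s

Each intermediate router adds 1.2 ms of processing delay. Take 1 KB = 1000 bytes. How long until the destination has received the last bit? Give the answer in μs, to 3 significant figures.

L = 63200 bits.
Transmission delay per hop = L/R = 63200/140000000 = 451.429 μs; 4 hops → 1805.71 μs.
Propagation delays (d/s per hop): 5000, 3500, 6333.33, 120000 μs; sum = 134833 μs.
Processing at 3 router(s): 3 × 1.2 ms = 3600 μs.
End-to-end = 140000 μs.

140000 μs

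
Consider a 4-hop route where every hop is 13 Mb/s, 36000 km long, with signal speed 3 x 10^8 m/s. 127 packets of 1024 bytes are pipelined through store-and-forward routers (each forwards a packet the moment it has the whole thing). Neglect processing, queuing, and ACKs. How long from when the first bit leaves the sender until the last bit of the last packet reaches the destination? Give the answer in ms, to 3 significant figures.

Per-hop transmission t_tx = L/R = 8192/13000000 = 0.630154 ms.
Per-hop propagation t_prop = 36000000/300000000 = 120 ms.
Pipeline fill: first packet needs 4·t_tx to clear all hops; remaining 126 packets each add one t_tx.
Total = (4+127-1)·t_tx + 4·t_prop = 130·0.630154 + 4·120 = 562 ms.

562 ms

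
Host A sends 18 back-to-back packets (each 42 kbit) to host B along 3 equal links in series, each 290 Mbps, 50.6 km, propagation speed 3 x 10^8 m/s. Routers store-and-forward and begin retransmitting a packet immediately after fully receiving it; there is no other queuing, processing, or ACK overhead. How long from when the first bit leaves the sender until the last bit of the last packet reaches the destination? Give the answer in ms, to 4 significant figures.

Per-hop transmission t_tx = L/R = 42000/290000000 = 0.144828 ms.
Per-hop propagation t_prop = 50600/300000000 = 0.168667 ms.
Pipeline fill: first packet needs 3·t_tx to clear all hops; remaining 17 packets each add one t_tx.
Total = (3+18-1)·t_tx + 3·t_prop = 20·0.144828 + 3·0.168667 = 3.403 ms.

3.403 ms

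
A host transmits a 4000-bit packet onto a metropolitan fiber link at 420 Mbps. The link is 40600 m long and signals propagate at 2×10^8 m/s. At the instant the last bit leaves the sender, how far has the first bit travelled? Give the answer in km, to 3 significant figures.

1.90 km

t_tx = L/R = 4000/420000000 = 9.52381e-06 s.
Distance = s × t_tx = 200000000 × 9.52381e-06 = 1.90 km.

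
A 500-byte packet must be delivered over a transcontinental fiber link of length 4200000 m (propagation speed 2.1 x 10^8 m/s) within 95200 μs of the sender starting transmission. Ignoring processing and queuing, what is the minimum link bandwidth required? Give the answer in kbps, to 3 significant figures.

53.2 kbps

L = 4000 bits.
Propagation delay = 4200000 / 210000000 = 20000 μs.
Transmission budget = 95200 − 20000 = 75200 μs.
R ≥ L / t_tx = 4000 bits / 0.0752 s = 53.2 kbps.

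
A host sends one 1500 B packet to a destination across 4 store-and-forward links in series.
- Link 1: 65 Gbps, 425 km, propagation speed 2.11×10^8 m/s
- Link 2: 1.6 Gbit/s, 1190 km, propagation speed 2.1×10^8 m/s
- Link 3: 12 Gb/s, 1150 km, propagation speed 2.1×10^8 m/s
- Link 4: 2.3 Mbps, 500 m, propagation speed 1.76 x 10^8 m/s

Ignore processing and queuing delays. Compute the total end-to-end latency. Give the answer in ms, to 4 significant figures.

L = 1500 × 8 = 12000 bits.
Transmission delays (L/R per hop): 0.000184615, 0.0075, 0.001, 5.21739 ms; sum = 5.22608 ms.
Propagation delays (d/s per hop): 2.01422, 5.66667, 5.47619, 0.00284091 ms; sum = 13.1599 ms.
End-to-end = 18.39 ms.

18.39 ms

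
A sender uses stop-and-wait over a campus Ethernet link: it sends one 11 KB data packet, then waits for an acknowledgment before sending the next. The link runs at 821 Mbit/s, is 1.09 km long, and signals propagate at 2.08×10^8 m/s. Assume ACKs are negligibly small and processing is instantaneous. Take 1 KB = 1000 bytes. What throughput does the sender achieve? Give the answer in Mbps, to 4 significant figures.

t_tx = L/R = 88000/821000000 = 0.000107186 s.
t_prop = 1090/208000000 = 5.24038e-06 s; RTT = 1.04808e-05 s.
Cycle = t_tx + RTT = 0.000117667 s.
Throughput = L / cycle = 88000 / 0.000117667 = 747.9 Mbps.

747.9 Mbps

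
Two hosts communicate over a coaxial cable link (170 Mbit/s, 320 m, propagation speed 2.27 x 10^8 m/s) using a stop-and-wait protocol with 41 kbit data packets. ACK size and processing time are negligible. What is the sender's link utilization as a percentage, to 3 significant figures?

98.8 %

t_tx = L/R = 41000/170000000 = 0.000241176 s.
t_prop = 320/227000000 = 1.40969e-06 s; RTT = 2.81938e-06 s.
Cycle = t_tx + RTT = 0.000243996 s.
Utilization = t_tx / cycle = 0.000241176/0.000243996 = 98.8 %.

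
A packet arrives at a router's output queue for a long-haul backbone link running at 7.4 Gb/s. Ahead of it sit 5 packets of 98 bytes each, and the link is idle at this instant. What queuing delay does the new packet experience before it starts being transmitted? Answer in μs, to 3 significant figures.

0.530 μs

Each queued packet: L/R = 784/7400000000 = 0.105946 μs.
5 queued → 0.52973 μs.
Queuing delay = 0.530 μs.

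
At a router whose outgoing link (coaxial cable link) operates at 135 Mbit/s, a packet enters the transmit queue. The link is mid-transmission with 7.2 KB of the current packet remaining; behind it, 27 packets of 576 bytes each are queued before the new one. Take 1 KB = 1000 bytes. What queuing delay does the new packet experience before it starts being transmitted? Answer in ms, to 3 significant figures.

Each queued packet: L/R = 4608/135000000 = 0.0341333 ms.
27 queued → 0.9216 ms.
Plus remaining 57600 bits of current packet: 0.426667 ms.
Queuing delay = 1.35 ms.

1.35 ms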